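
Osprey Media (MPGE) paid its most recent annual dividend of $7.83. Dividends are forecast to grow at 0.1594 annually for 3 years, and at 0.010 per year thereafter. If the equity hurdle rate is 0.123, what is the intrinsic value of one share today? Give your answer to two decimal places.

Two-stage DDM. Project D₁…D_3 at 0.1594, terminal growth 0.01, discount at r = 0.123.
D_1 = 9.0781
D_2 = 10.5252
D_3 = 12.2029
Terminal value at t=3: TV = D_4/(r−g) = 12.3249/(0.123−0.01) = 109.0698
P₀ = 9.0781/(1+0.123)^1 + 10.5252/(1+0.123)^2 + 12.2029/(1+0.123)^3 + 109.0698/(1+0.123)^3 = 102.0592

$102.06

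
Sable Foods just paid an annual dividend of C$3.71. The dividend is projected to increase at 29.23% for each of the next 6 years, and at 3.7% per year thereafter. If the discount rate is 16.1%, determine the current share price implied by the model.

Two-stage DDM. Project D₁…D_6 at 0.2923, terminal growth 0.037, discount at r = 0.161.
D_1 = 4.7944
D_2 = 6.1958
D_3 = 8.0069
D_4 = 10.3473
D_5 = 13.3718
D_6 = 17.2804
Terminal value at t=6: TV = D_7/(r−g) = 17.9198/(0.161−0.037) = 144.5144
P₀ = 4.7944/(1+0.161)^1 + 6.1958/(1+0.161)^2 + 8.0069/(1+0.161)^3 + 10.3473/(1+0.161)^4 + 13.3718/(1+0.161)^5 + 17.2804/(1+0.161)^6 + 144.5144/(1+0.161)^6 = 91.9418

C$91.94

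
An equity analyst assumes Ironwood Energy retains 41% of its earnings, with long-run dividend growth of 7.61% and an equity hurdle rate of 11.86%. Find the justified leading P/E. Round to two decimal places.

13.88

Payout ratio b = 1 − 0.41 = 0.59.
Justified leading P/E = b/(r−g) = 0.59/(0.1186−0.0761) = 13.8824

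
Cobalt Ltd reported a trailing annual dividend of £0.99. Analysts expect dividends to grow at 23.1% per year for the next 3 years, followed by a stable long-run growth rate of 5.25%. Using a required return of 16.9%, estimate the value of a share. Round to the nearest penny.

£13.74

Two-stage DDM. Project D₁…D_3 at 0.231, terminal growth 0.0525, discount at r = 0.169.
D_1 = 1.2187
D_2 = 1.5002
D_3 = 1.8468
Terminal value at t=3: TV = D_4/(r−g) = 1.9437/(0.169−0.0525) = 16.6842
P₀ = 1.2187/(1+0.169)^1 + 1.5002/(1+0.169)^2 + 1.8468/(1+0.169)^3 + 16.6842/(1+0.169)^3 = 13.7402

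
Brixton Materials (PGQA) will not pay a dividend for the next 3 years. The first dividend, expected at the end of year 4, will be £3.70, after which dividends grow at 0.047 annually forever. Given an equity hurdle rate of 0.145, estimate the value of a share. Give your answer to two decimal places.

£25.15

Deferred-dividend DDM. At t=3 the remaining stream is a growing perpetuity with first payment D_4 = 3.70.
V_3 = D_4/(r−g) = 3.70/(0.145−0.047) = 37.7551
P₀ = V_3/(1+r)^3 = 37.7551/(1+0.145)^3 = 25.1512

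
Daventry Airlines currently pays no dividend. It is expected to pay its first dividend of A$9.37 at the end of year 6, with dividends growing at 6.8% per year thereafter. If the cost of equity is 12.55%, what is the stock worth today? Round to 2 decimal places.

Deferred-dividend DDM. At t=5 the remaining stream is a growing perpetuity with first payment D_6 = 9.37.
V_5 = D_6/(r−g) = 9.37/(0.1255−0.068) = 162.9565
P₀ = V_5/(1+r)^5 = 162.9565/(1+0.1255)^5 = 90.2286

A$90.23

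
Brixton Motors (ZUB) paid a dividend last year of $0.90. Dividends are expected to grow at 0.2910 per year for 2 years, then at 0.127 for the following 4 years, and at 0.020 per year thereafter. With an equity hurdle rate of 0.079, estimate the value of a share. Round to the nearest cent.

Three-stage DDM. Project D₁…D_6; terminal Gordon value at t=6 with g = 0.02; discount at r = 0.079.
D_1 = 1.1619
D_2 = 1.5000
D_3 = 1.6905
D_4 = 1.9052
D_5 = 2.1472
D_6 = 2.4199
TV_6 = 2.4683/(0.079−0.02) = 41.8349
P₀ = Σ Dₜ/(1+r)ᵗ + TV_6/(1+r)^6 = 34.6281

$34.63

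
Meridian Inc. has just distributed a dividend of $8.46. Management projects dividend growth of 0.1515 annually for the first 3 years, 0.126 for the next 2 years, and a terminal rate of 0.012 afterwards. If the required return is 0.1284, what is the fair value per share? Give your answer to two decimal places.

Three-stage DDM. Project D₁…D_5; terminal Gordon value at t=5 with g = 0.012; discount at r = 0.1284.
D_1 = 9.7417
D_2 = 11.2176
D_3 = 12.9170
D_4 = 14.5446
D_5 = 16.3772
TV_5 = 16.5737/(0.1284−0.012) = 142.3857
P₀ = Σ Dₜ/(1+r)ᵗ + TV_5/(1+r)^5 = 122.1873

$122.19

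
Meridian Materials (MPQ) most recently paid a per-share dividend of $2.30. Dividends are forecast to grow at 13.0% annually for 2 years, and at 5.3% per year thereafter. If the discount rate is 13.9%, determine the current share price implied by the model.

$32.26

Two-stage DDM. Project D₁…D_2 at 0.13, terminal growth 0.053, discount at r = 0.139.
D_1 = 2.5990
D_2 = 2.9369
Terminal value at t=2: TV = D_3/(r−g) = 3.0925/(0.139−0.053) = 35.9596
P₀ = 2.5990/(1+0.139)^1 + 2.9369/(1+0.139)^2 + 35.9596/(1+0.139)^2 = 32.2640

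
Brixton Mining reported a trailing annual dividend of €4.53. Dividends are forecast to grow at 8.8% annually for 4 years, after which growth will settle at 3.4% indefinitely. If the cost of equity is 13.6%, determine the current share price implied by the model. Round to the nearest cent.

Two-stage DDM. Project D₁…D_4 at 0.088, terminal growth 0.034, discount at r = 0.136.
D_1 = 4.9286
D_2 = 5.3624
D_3 = 5.8342
D_4 = 6.3477
Terminal value at t=4: TV = D_5/(r−g) = 6.5635/(0.136−0.034) = 64.3479
P₀ = 4.9286/(1+0.136)^1 + 5.3624/(1+0.136)^2 + 5.8342/(1+0.136)^3 + 6.3477/(1+0.136)^4 + 64.3479/(1+0.136)^4 = 54.9236

€54.92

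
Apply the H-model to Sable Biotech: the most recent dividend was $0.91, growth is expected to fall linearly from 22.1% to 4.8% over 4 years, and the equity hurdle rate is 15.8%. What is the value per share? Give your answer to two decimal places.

$11.53

H-model: P₀ = D₀[(1+g_L) + H(g_S−g_L)]/(r−g_L), with H = 4/2 = 2.
P₀ = 0.91 × [(1+0.048) + 2×(0.221−0.048)] / (0.158−0.048)
   = 0.91 × 1.3940 / 0.11 = 11.5322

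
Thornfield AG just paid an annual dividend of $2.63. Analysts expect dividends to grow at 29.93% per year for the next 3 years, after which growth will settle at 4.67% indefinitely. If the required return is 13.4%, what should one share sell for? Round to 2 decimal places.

Two-stage DDM. Project D₁…D_3 at 0.2993, terminal growth 0.0467, discount at r = 0.134.
D_1 = 3.4172
D_2 = 4.4399
D_3 = 5.7688
Terminal value at t=3: TV = D_4/(r−g) = 6.0382/(0.134−0.0467) = 69.1659
P₀ = 3.4172/(1+0.134)^1 + 4.4399/(1+0.134)^2 + 5.7688/(1+0.134)^3 + 69.1659/(1+0.134)^3 = 57.8519

$57.85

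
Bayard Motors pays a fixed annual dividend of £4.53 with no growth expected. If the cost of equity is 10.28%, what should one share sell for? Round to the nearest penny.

£44.07

Zero-growth DDM (perpetuity): P₀ = D/r = 4.53 / 0.1028 = 44.0661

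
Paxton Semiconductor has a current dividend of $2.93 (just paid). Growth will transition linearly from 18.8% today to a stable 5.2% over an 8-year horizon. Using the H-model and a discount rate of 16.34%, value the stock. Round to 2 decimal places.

H-model: P₀ = D₀[(1+g_L) + H(g_S−g_L)]/(r−g_L), with H = 8/2 = 4.
P₀ = 2.93 × [(1+0.052) + 4×(0.188−0.052)] / (0.1634−0.052)
   = 2.93 × 1.5960 / 0.1114 = 41.9774

$41.98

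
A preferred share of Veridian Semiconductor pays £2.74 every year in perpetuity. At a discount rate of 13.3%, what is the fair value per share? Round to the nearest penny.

£20.60

Zero-growth DDM (perpetuity): P₀ = D/r = 2.74 / 0.133 = 20.6015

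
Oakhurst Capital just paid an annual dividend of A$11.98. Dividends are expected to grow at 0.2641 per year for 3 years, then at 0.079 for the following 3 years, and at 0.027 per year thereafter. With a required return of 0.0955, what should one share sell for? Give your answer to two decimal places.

Three-stage DDM. Project D₁…D_6; terminal Gordon value at t=6 with g = 0.027; discount at r = 0.0955.
D_1 = 15.1439
D_2 = 19.1434
D_3 = 24.1992
D_4 = 26.1109
D_5 = 28.1737
D_6 = 30.3994
TV_6 = 31.2202/(0.0955−0.027) = 455.7696
P₀ = Σ Dₜ/(1+r)ᵗ + TV_6/(1+r)^6 = 365.4293

A$365.43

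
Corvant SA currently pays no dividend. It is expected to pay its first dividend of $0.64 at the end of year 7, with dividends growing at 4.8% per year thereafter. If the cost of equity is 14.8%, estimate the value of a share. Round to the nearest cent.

$2.80

Deferred-dividend DDM. At t=6 the remaining stream is a growing perpetuity with first payment D_7 = 0.64.
V_6 = D_7/(r−g) = 0.64/(0.148−0.048) = 6.4000
P₀ = V_6/(1+r)^6 = 6.4000/(1+0.148)^6 = 2.7959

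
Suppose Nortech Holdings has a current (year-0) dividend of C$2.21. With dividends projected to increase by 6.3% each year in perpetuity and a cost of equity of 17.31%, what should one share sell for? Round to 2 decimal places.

C$21.34

Gordon growth model: P₀ = D₁/(r − g). D₁ = 2.21 × (1 + 0.063) = 2.3492.
P₀ = 2.3492 / (0.1731 − 0.063) = 2.3492 / 0.1101 = 21.3372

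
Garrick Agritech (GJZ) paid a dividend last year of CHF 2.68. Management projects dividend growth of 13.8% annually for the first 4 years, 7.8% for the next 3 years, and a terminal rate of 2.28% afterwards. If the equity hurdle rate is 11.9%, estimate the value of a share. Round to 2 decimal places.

Three-stage DDM. Project D₁…D_7; terminal Gordon value at t=7 with g = 0.0228; discount at r = 0.119.
D_1 = 3.0498
D_2 = 3.4707
D_3 = 3.9497
D_4 = 4.4947
D_5 = 4.8453
D_6 = 5.2233
D_7 = 5.6307
TV_7 = 5.7590/(0.119−0.0228) = 59.8654
P₀ = Σ Dₜ/(1+r)ᵗ + TV_7/(1+r)^7 = 46.4179

CHF 46.42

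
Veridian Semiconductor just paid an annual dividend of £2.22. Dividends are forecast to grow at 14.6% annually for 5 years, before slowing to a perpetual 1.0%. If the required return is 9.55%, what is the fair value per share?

£45.59

Two-stage DDM. Project D₁…D_5 at 0.146, terminal growth 0.01, discount at r = 0.0955.
D_1 = 2.5441
D_2 = 2.9156
D_3 = 3.3412
D_4 = 3.8291
D_5 = 4.3881
Terminal value at t=5: TV = D_6/(r−g) = 4.4320/(0.0955−0.01) = 51.8360
P₀ = 2.5441/(1+0.0955)^1 + 2.9156/(1+0.0955)^2 + 3.3412/(1+0.0955)^3 + 3.8291/(1+0.0955)^4 + 4.3881/(1+0.0955)^5 + 51.8360/(1+0.0955)^5 = 45.5853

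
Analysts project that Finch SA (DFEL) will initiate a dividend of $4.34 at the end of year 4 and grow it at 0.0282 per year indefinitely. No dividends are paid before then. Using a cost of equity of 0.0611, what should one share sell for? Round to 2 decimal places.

Deferred-dividend DDM. At t=3 the remaining stream is a growing perpetuity with first payment D_4 = 4.34.
V_3 = D_4/(r−g) = 4.34/(0.0611−0.0282) = 131.9149
P₀ = V_3/(1+r)^3 = 131.9149/(1+0.0611)^3 = 110.4142

$110.41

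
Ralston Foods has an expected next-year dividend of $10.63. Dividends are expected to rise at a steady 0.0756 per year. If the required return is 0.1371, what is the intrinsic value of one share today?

$172.85

Gordon growth model: P₀ = D₁/(r − g), with D₁ = 10.63 given directly.
P₀ = 10.6300 / (0.1371 − 0.0756) = 10.6300 / 0.0615 = 172.8455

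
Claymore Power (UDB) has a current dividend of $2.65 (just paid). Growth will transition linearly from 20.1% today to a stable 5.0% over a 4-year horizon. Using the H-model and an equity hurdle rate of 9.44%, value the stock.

H-model: P₀ = D₀[(1+g_L) + H(g_S−g_L)]/(r−g_L), with H = 4/2 = 2.
P₀ = 2.65 × [(1+0.05) + 2×(0.201−0.05)] / (0.0944−0.05)
   = 2.65 × 1.3520 / 0.0444 = 80.6937

$80.69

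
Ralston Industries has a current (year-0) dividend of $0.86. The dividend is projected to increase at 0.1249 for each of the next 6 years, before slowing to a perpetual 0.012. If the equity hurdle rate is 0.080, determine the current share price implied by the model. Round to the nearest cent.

Two-stage DDM. Project D₁…D_6 at 0.1249, terminal growth 0.012, discount at r = 0.08.
D_1 = 0.9674
D_2 = 1.0882
D_3 = 1.2242
D_4 = 1.3771
D_5 = 1.5491
D_6 = 1.7425
Terminal value at t=6: TV = D_7/(r−g) = 1.7634/(0.08−0.012) = 25.9330
P₀ = 0.9674/(1+0.08)^1 + 1.0882/(1+0.08)^2 + 1.2242/(1+0.08)^3 + 1.3771/(1+0.08)^4 + 1.5491/(1+0.08)^5 + 1.7425/(1+0.08)^6 + 25.9330/(1+0.08)^6 = 22.3073

$22.31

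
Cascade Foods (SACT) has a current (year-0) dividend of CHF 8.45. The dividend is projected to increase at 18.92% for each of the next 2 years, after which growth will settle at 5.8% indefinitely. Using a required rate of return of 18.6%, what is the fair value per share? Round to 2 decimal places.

CHF 87.19

Two-stage DDM. Project D₁…D_2 at 0.1892, terminal growth 0.058, discount at r = 0.186.
D_1 = 10.0487
D_2 = 11.9500
Terminal value at t=2: TV = D_3/(r−g) = 12.6431/(0.186−0.058) = 98.7739
P₀ = 10.0487/(1+0.186)^1 + 11.9500/(1+0.186)^2 + 98.7739/(1+0.186)^2 = 87.1904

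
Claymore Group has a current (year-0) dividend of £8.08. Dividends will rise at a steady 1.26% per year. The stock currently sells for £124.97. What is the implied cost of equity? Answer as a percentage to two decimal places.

7.81%

Rearranging the constant-growth DDM: r = D₁/P₀ + g.
D₁ = 8.08 × (1 + 0.0126) = 8.1818.
r = 8.1818 / 124.97 + 0.0126 = 0.06547 + 0.0126 = 0.07807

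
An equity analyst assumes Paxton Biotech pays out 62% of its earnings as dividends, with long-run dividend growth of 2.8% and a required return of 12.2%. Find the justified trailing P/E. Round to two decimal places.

6.78

Justified trailing P/E = b(1+g)/(r−g) = 0.62×(1+0.028)/(0.122−0.028) = 6.7804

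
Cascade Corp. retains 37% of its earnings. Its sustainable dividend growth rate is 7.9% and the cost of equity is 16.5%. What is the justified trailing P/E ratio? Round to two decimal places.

7.90

Payout ratio b = 1 − 0.37 = 0.63.
Justified trailing P/E = b(1+g)/(r−g) = 0.63×(1+0.079)/(0.165−0.079) = 7.9043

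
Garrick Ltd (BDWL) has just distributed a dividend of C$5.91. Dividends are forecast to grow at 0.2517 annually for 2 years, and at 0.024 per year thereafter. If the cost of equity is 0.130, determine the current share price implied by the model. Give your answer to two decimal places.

C$83.85

Two-stage DDM. Project D₁…D_2 at 0.2517, terminal growth 0.024, discount at r = 0.13.
D_1 = 7.3975
D_2 = 9.2595
Terminal value at t=2: TV = D_3/(r−g) = 9.4817/(0.13−0.024) = 89.4504
P₀ = 7.3975/(1+0.13)^1 + 9.2595/(1+0.13)^2 + 89.4504/(1+0.13)^2 = 83.8508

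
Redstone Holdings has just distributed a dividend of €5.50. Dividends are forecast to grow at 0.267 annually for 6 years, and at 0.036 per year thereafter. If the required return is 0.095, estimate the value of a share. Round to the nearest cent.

€288.48

Two-stage DDM. Project D₁…D_6 at 0.267, terminal growth 0.036, discount at r = 0.095.
D_1 = 6.9685
D_2 = 8.8291
D_3 = 11.1865
D_4 = 14.1732
D_5 = 17.9575
D_6 = 22.7521
Terminal value at t=6: TV = D_7/(r−g) = 23.5712/(0.095−0.036) = 399.5123
P₀ = 6.9685/(1+0.095)^1 + 8.8291/(1+0.095)^2 + 11.1865/(1+0.095)^3 + 14.1732/(1+0.095)^4 + 17.9575/(1+0.095)^5 + 22.7521/(1+0.095)^6 + 399.5123/(1+0.095)^6 = 288.4759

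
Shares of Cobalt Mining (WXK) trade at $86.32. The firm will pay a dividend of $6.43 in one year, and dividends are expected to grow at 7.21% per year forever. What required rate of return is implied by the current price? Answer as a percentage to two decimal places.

Rearranging the constant-growth DDM: r = D₁/P₀ + g.
r = 6.4300 / 86.32 + 0.0721 = 0.07449 + 0.0721 = 0.14659

14.66%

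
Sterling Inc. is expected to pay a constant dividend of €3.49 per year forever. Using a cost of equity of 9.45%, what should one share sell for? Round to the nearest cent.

€36.93

Zero-growth DDM (perpetuity): P₀ = D/r = 3.49 / 0.0945 = 36.9312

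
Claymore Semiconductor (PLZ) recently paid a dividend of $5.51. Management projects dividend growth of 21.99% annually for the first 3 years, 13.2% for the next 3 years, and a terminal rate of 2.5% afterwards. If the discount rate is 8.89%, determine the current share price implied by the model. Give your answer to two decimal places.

Three-stage DDM. Project D₁…D_6; terminal Gordon value at t=6 with g = 0.025; discount at r = 0.0889.
D_1 = 6.7216
D_2 = 8.1997
D_3 = 10.0029
D_4 = 11.3232
D_5 = 12.8179
D_6 = 14.5099
TV_6 = 14.8726/(0.0889−0.025) = 232.7483
P₀ = Σ Dₜ/(1+r)ᵗ + TV_6/(1+r)^6 = 185.5908

$185.59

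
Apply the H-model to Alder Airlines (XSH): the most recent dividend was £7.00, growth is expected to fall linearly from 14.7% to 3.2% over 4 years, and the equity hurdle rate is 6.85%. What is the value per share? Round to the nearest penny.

H-model: P₀ = D₀[(1+g_L) + H(g_S−g_L)]/(r−g_L), with H = 4/2 = 2.
P₀ = 7.00 × [(1+0.032) + 2×(0.147−0.032)] / (0.0685−0.032)
   = 7.00 × 1.2620 / 0.0365 = 242.0274

£242.03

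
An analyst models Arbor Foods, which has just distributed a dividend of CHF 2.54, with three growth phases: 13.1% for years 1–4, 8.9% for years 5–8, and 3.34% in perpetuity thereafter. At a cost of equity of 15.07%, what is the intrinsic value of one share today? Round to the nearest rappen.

CHF 34.76

Three-stage DDM. Project D₁…D_8; terminal Gordon value at t=8 with g = 0.0334; discount at r = 0.1507.
D_1 = 2.8727
D_2 = 3.2491
D_3 = 3.6747
D_4 = 4.1561
D_5 = 4.5260
D_6 = 4.9288
D_7 = 5.3674
D_8 = 5.8451
TV_8 = 6.0404/(0.1507−0.0334) = 51.4951
P₀ = Σ Dₜ/(1+r)ᵗ + TV_8/(1+r)^8 = 34.7618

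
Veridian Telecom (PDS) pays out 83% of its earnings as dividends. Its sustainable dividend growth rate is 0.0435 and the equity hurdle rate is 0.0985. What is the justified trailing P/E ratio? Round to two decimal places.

15.75

Justified trailing P/E = b(1+g)/(r−g) = 0.83×(1+0.0435)/(0.0985−0.0435) = 15.7474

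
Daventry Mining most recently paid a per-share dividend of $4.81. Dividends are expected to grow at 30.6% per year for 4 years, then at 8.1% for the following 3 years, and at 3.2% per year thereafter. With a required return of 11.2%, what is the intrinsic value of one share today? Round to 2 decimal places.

Three-stage DDM. Project D₁…D_7; terminal Gordon value at t=7 with g = 0.032; discount at r = 0.112.
D_1 = 6.2819
D_2 = 8.2041
D_3 = 10.7146
D_4 = 13.9932
D_5 = 15.1267
D_6 = 16.3519
D_7 = 17.6764
TV_7 = 18.2421/(0.112−0.032) = 228.0261
P₀ = Σ Dₜ/(1+r)ᵗ + TV_7/(1+r)^7 = 163.6355

$163.64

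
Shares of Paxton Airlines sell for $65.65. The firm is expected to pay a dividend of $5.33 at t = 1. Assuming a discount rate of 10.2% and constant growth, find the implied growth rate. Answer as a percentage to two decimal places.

From P₀ = D₁/(r − g), the implied growth is g = r − D₁/P₀.
g = 0.102 − 5.33/65.65 = 0.102 − 0.08119 = 0.02081

2.08%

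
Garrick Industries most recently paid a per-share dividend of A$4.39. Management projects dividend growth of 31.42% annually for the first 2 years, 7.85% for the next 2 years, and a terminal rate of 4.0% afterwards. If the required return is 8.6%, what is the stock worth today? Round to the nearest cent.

A$167.81

Three-stage DDM. Project D₁…D_4; terminal Gordon value at t=4 with g = 0.04; discount at r = 0.086.
D_1 = 5.7693
D_2 = 7.5821
D_3 = 8.1773
D_4 = 8.8192
TV_4 = 9.1719/(0.086−0.04) = 199.3899
P₀ = Σ Dₜ/(1+r)ᵗ + TV_4/(1+r)^4 = 167.8113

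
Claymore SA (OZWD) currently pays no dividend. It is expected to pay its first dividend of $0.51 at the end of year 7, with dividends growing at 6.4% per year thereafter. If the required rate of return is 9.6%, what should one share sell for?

$9.20

Deferred-dividend DDM. At t=6 the remaining stream is a growing perpetuity with first payment D_7 = 0.51.
V_6 = D_7/(r−g) = 0.51/(0.096−0.064) = 15.9375
P₀ = V_6/(1+r)^6 = 15.9375/(1+0.096)^6 = 9.1951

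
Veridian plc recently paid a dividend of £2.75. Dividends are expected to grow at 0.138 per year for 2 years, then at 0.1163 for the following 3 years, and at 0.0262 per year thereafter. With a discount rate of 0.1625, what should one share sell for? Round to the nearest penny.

Three-stage DDM. Project D₁…D_5; terminal Gordon value at t=5 with g = 0.0262; discount at r = 0.1625.
D_1 = 3.1295
D_2 = 3.5614
D_3 = 3.9756
D_4 = 4.4379
D_5 = 4.9540
TV_5 = 5.0838/(0.1625−0.0262) = 37.2989
P₀ = Σ Dₜ/(1+r)ᵗ + TV_5/(1+r)^5 = 30.1897

£30.19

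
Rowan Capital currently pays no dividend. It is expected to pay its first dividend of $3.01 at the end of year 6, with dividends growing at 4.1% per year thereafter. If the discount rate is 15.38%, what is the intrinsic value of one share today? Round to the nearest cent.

$13.05

Deferred-dividend DDM. At t=5 the remaining stream is a growing perpetuity with first payment D_6 = 3.01.
V_5 = D_6/(r−g) = 3.01/(0.1538−0.041) = 26.6844
P₀ = V_5/(1+r)^5 = 26.6844/(1+0.1538)^5 = 13.0498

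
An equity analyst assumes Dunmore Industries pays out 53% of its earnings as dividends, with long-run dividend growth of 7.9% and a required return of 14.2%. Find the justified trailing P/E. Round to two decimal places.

Justified trailing P/E = b(1+g)/(r−g) = 0.53×(1+0.079)/(0.142−0.079) = 9.0773

9.08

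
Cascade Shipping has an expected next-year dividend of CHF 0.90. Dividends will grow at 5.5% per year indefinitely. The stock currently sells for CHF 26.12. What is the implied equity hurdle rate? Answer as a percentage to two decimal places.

8.95%

Rearranging the constant-growth DDM: r = D₁/P₀ + g.
r = 0.9000 / 26.12 + 0.055 = 0.03446 + 0.055 = 0.08946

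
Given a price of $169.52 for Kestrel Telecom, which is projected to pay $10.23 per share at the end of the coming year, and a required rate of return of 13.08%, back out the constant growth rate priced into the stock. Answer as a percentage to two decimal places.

7.05%

From P₀ = D₁/(r − g), the implied growth is g = r − D₁/P₀.
g = 0.1308 − 10.23/169.52 = 0.1308 − 0.06035 = 0.07045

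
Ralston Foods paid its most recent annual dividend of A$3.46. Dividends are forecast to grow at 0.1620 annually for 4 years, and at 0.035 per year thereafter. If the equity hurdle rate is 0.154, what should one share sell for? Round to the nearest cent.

A$45.02

Two-stage DDM. Project D₁…D_4 at 0.162, terminal growth 0.035, discount at r = 0.154.
D_1 = 4.0205
D_2 = 4.6718
D_3 = 5.4287
D_4 = 6.3081
Terminal value at t=4: TV = D_5/(r−g) = 6.5289/(0.154−0.035) = 54.8648
P₀ = 4.0205/(1+0.154)^1 + 4.6718/(1+0.154)^2 + 5.4287/(1+0.154)^3 + 6.3081/(1+0.154)^4 + 54.8648/(1+0.154)^4 = 45.0180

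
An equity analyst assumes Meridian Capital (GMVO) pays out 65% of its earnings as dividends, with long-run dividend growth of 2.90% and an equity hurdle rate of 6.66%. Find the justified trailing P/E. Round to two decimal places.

Justified trailing P/E = b(1+g)/(r−g) = 0.65×(1+0.029)/(0.0666−0.029) = 17.7886

17.79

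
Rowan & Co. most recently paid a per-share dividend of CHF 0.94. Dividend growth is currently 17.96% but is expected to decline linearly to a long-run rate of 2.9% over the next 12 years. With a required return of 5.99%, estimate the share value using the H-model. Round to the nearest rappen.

CHF 58.79

H-model: P₀ = D₀[(1+g_L) + H(g_S−g_L)]/(r−g_L), with H = 12/2 = 6.
P₀ = 0.94 × [(1+0.029) + 6×(0.1796−0.029)] / (0.0599−0.029)
   = 0.94 × 1.9326 / 0.0309 = 58.7911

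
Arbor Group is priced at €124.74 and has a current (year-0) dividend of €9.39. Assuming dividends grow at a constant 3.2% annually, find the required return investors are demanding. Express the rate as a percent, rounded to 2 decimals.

10.97%

Rearranging the constant-growth DDM: r = D₁/P₀ + g.
D₁ = 9.39 × (1 + 0.032) = 9.6905.
r = 9.6905 / 124.74 + 0.032 = 0.07769 + 0.032 = 0.10969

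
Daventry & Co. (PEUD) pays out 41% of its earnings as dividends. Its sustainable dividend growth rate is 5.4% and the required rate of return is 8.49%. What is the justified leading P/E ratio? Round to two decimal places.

Justified leading P/E = b/(r−g) = 0.41/(0.0849−0.054) = 13.2686

13.27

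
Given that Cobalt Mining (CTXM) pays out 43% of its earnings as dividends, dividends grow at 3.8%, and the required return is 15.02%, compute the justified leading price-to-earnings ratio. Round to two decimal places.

Justified leading P/E = b/(r−g) = 0.43/(0.1502−0.038) = 3.8324

3.83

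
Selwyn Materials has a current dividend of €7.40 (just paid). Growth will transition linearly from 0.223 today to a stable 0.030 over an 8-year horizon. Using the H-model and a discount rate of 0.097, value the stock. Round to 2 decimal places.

H-model: P₀ = D₀[(1+g_L) + H(g_S−g_L)]/(r−g_L), with H = 8/2 = 4.
P₀ = 7.40 × [(1+0.03) + 4×(0.223−0.03)] / (0.097−0.03)
   = 7.40 × 1.8020 / 0.067 = 199.0269

€199.03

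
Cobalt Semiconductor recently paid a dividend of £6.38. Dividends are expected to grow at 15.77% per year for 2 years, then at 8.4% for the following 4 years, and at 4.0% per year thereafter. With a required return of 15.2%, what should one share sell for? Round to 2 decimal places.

£81.95

Three-stage DDM. Project D₁…D_6; terminal Gordon value at t=6 with g = 0.04; discount at r = 0.152.
D_1 = 7.3861
D_2 = 8.5509
D_3 = 9.2692
D_4 = 10.0478
D_5 = 10.8918
D_6 = 11.8067
TV_6 = 12.2790/(0.152−0.04) = 109.6340
P₀ = Σ Dₜ/(1+r)ᵗ + TV_6/(1+r)^6 = 81.9489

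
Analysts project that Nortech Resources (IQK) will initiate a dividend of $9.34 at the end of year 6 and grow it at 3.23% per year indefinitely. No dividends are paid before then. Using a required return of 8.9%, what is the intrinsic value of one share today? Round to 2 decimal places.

$107.55

Deferred-dividend DDM. At t=5 the remaining stream is a growing perpetuity with first payment D_6 = 9.34.
V_5 = D_6/(r−g) = 9.34/(0.089−0.0323) = 164.7266
P₀ = V_5/(1+r)^5 = 164.7266/(1+0.089)^5 = 107.5535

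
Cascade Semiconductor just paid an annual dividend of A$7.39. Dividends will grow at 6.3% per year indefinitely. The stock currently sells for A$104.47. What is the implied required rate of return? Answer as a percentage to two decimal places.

Rearranging the constant-growth DDM: r = D₁/P₀ + g.
D₁ = 7.39 × (1 + 0.063) = 7.8556.
r = 7.8556 / 104.47 + 0.063 = 0.07519 + 0.063 = 0.13819

13.82%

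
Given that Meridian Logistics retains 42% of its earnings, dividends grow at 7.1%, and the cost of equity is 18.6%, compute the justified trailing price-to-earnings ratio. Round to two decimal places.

5.40

Payout ratio b = 1 − 0.42 = 0.58.
Justified trailing P/E = b(1+g)/(r−g) = 0.58×(1+0.071)/(0.186−0.071) = 5.4016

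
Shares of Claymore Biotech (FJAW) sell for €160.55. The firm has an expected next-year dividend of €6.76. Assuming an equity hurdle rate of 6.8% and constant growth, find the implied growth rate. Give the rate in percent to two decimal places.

From P₀ = D₁/(r − g), the implied growth is g = r − D₁/P₀.
g = 0.068 − 6.76/160.55 = 0.068 − 0.04211 = 0.02589

2.59%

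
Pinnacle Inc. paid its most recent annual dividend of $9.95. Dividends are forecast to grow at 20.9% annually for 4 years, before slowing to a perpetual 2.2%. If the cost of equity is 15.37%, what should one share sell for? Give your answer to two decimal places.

Two-stage DDM. Project D₁…D_4 at 0.209, terminal growth 0.022, discount at r = 0.1537.
D_1 = 12.0296
D_2 = 14.5437
D_3 = 17.5834
D_4 = 21.2583
Terminal value at t=4: TV = D_5/(r−g) = 21.7260/(0.1537−0.022) = 164.9656
P₀ = 12.0296/(1+0.1537)^1 + 14.5437/(1+0.1537)^2 + 17.5834/(1+0.1537)^3 + 21.2583/(1+0.1537)^4 + 164.9656/(1+0.1537)^4 = 137.9189

$137.92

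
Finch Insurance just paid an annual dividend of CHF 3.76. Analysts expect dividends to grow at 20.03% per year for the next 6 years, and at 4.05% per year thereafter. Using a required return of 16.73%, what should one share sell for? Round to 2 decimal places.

CHF 61.37

Two-stage DDM. Project D₁…D_6 at 0.2003, terminal growth 0.0405, discount at r = 0.1673.
D_1 = 4.5131
D_2 = 5.4171
D_3 = 6.5022
D_4 = 7.8045
D_5 = 9.3678
D_6 = 11.2442
Terminal value at t=6: TV = D_7/(r−g) = 11.6995/(0.1673−0.0405) = 92.2677
P₀ = 4.5131/(1+0.1673)^1 + 5.4171/(1+0.1673)^2 + 6.5022/(1+0.1673)^3 + 7.8045/(1+0.1673)^4 + 9.3678/(1+0.1673)^5 + 11.2442/(1+0.1673)^6 + 92.2677/(1+0.1673)^6 = 61.3720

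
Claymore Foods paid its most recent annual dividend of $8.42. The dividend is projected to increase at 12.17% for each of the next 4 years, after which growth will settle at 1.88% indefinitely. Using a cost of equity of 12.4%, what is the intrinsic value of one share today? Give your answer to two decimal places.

Two-stage DDM. Project D₁…D_4 at 0.1217, terminal growth 0.0188, discount at r = 0.124.
D_1 = 9.4447
D_2 = 10.5941
D_3 = 11.8834
D_4 = 13.3297
Terminal value at t=4: TV = D_5/(r−g) = 13.5803/(0.124−0.0188) = 129.0899
P₀ = 9.4447/(1+0.124)^1 + 10.5941/(1+0.124)^2 + 11.8834/(1+0.124)^3 + 13.3297/(1+0.124)^4 + 129.0899/(1+0.124)^4 = 114.3854

$114.39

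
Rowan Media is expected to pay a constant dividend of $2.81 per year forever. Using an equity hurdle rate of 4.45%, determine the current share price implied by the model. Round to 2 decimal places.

Zero-growth DDM (perpetuity): P₀ = D/r = 2.81 / 0.0445 = 63.1461

$63.15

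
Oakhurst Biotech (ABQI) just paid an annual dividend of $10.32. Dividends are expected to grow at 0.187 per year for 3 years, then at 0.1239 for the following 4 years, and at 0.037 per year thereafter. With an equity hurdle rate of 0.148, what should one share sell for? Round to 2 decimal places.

$174.30

Three-stage DDM. Project D₁…D_7; terminal Gordon value at t=7 with g = 0.037; discount at r = 0.148.
D_1 = 12.2498
D_2 = 14.5406
D_3 = 17.2596
D_4 = 19.3981
D_5 = 21.8015
D_6 = 24.5028
D_7 = 27.5386
TV_7 = 28.5576/(0.148−0.037) = 257.2754
P₀ = Σ Dₜ/(1+r)ᵗ + TV_7/(1+r)^7 = 174.3032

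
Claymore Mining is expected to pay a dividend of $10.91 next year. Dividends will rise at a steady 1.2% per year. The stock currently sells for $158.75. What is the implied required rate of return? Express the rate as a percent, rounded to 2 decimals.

Rearranging the constant-growth DDM: r = D₁/P₀ + g.
r = 10.9100 / 158.75 + 0.012 = 0.06872 + 0.012 = 0.08072

8.07%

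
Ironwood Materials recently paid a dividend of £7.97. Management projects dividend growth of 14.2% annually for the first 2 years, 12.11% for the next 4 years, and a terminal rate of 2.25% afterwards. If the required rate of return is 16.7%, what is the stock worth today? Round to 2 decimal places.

Three-stage DDM. Project D₁…D_6; terminal Gordon value at t=6 with g = 0.0225; discount at r = 0.167.
D_1 = 9.1017
D_2 = 10.3942
D_3 = 11.6529
D_4 = 13.0641
D_5 = 14.6462
D_6 = 16.4198
TV_6 = 16.7892/(0.167−0.0225) = 116.1886
P₀ = Σ Dₜ/(1+r)ᵗ + TV_6/(1+r)^6 = 89.0720

£89.07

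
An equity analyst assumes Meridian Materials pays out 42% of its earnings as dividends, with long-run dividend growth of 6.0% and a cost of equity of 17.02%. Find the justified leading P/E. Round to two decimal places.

3.81

Justified leading P/E = b/(r−g) = 0.42/(0.1702−0.06) = 3.8113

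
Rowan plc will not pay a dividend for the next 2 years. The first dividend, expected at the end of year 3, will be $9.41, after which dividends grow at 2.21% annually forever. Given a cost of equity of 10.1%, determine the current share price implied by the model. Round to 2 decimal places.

$98.39

Deferred-dividend DDM. At t=2 the remaining stream is a growing perpetuity with first payment D_3 = 9.41.
V_2 = D_3/(r−g) = 9.41/(0.101−0.0221) = 119.2649
P₀ = V_2/(1+r)^2 = 119.2649/(1+0.101)^2 = 98.3871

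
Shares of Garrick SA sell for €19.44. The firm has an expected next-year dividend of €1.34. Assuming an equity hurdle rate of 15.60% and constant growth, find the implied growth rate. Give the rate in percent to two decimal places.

8.71%

From P₀ = D₁/(r − g), the implied growth is g = r − D₁/P₀.
g = 0.156 − 1.34/19.44 = 0.156 − 0.06893 = 0.08707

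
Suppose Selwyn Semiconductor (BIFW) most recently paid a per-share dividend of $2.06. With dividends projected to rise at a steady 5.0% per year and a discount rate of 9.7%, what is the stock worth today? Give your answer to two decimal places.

$46.02

Gordon growth model: P₀ = D₁/(r − g). D₁ = 2.06 × (1 + 0.05) = 2.1630.
P₀ = 2.1630 / (0.097 − 0.05) = 2.1630 / 0.047 = 46.0213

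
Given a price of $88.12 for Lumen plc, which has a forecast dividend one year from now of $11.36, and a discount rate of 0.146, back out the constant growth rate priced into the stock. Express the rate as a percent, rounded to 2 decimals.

From P₀ = D₁/(r − g), the implied growth is g = r − D₁/P₀.
g = 0.146 − 11.36/88.12 = 0.146 − 0.12892 = 0.01708

1.71%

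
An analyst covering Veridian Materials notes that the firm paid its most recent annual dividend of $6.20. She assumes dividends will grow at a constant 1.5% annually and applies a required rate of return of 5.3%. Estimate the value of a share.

Gordon growth model: P₀ = D₁/(r − g). D₁ = 6.20 × (1 + 0.015) = 6.2930.
P₀ = 6.2930 / (0.053 − 0.015) = 6.2930 / 0.038 = 165.6053

$165.61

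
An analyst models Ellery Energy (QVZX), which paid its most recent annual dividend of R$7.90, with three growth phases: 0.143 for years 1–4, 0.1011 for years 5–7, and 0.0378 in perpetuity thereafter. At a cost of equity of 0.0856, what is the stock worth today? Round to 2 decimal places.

R$285.90

Three-stage DDM. Project D₁…D_7; terminal Gordon value at t=7 with g = 0.0378; discount at r = 0.0856.
D_1 = 9.0297
D_2 = 10.3209
D_3 = 11.7968
D_4 = 13.4838
D_5 = 14.8470
D_6 = 16.3480
D_7 = 18.0008
TV_7 = 18.6813/(0.0856−0.0378) = 390.8212
P₀ = Σ Dₜ/(1+r)ᵗ + TV_7/(1+r)^7 = 285.9000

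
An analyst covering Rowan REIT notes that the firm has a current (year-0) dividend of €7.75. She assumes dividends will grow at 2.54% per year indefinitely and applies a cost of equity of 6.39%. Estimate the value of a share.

€206.41

Gordon growth model: P₀ = D₁/(r − g). D₁ = 7.75 × (1 + 0.0254) = 7.9469.
P₀ = 7.9469 / (0.0639 − 0.0254) = 7.9469 / 0.0385 = 206.4117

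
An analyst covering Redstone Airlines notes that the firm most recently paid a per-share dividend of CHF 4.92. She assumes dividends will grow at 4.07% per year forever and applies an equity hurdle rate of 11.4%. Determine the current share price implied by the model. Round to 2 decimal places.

Gordon growth model: P₀ = D₁/(r − g). D₁ = 4.92 × (1 + 0.0407) = 5.1202.
P₀ = 5.1202 / (0.114 − 0.0407) = 5.1202 / 0.0733 = 69.8533

CHF 69.85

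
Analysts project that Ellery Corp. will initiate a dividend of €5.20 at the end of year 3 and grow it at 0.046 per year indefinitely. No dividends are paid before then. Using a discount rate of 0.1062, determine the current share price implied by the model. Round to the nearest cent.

Deferred-dividend DDM. At t=2 the remaining stream is a growing perpetuity with first payment D_3 = 5.20.
V_2 = D_3/(r−g) = 5.20/(0.1062−0.046) = 86.3787
P₀ = V_2/(1+r)^2 = 86.3787/(1+0.1062)^2 = 70.5894

€70.59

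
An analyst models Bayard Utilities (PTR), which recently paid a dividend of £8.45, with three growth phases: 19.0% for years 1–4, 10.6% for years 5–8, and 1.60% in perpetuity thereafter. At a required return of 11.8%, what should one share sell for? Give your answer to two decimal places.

Three-stage DDM. Project D₁…D_8; terminal Gordon value at t=8 with g = 0.016; discount at r = 0.118.
D_1 = 10.0555
D_2 = 11.9660
D_3 = 14.2396
D_4 = 16.9451
D_5 = 18.7413
D_6 = 20.7279
D_7 = 22.9250
D_8 = 25.3551
TV_8 = 25.7608/(0.118−0.016) = 252.5565
P₀ = Σ Dₜ/(1+r)ᵗ + TV_8/(1+r)^8 = 185.3091

£185.31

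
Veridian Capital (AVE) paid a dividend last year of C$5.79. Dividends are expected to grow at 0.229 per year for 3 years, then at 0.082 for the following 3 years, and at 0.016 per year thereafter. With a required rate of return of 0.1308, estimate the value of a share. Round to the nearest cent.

C$98.63

Three-stage DDM. Project D₁…D_6; terminal Gordon value at t=6 with g = 0.016; discount at r = 0.1308.
D_1 = 7.1159
D_2 = 8.7455
D_3 = 10.7482
D_4 = 11.6295
D_5 = 12.5831
D_6 = 13.6149
TV_6 = 13.8328/(0.1308−0.016) = 120.4947
P₀ = Σ Dₜ/(1+r)ᵗ + TV_6/(1+r)^6 = 98.6256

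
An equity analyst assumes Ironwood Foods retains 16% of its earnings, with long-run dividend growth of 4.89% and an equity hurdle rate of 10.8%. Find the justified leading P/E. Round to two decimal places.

Payout ratio b = 1 − 0.16 = 0.84.
Justified leading P/E = b/(r−g) = 0.84/(0.108−0.0489) = 14.2132

14.21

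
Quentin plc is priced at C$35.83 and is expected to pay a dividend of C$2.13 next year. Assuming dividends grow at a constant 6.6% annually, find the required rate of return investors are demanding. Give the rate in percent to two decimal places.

12.54%

Rearranging the constant-growth DDM: r = D₁/P₀ + g.
r = 2.1300 / 35.83 + 0.066 = 0.05945 + 0.066 = 0.12545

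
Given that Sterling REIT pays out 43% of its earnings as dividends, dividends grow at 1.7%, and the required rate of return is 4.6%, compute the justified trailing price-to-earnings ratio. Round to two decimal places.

Justified trailing P/E = b(1+g)/(r−g) = 0.43×(1+0.017)/(0.046−0.017) = 15.0797

15.08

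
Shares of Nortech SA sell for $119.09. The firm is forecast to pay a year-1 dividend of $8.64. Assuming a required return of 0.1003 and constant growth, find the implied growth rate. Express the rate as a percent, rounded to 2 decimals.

2.77%

From P₀ = D₁/(r − g), the implied growth is g = r − D₁/P₀.
g = 0.1003 − 8.64/119.09 = 0.1003 − 0.07255 = 0.02775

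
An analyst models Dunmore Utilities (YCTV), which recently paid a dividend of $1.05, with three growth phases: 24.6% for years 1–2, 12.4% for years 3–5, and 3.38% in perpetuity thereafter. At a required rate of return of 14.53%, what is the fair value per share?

Three-stage DDM. Project D₁…D_5; terminal Gordon value at t=5 with g = 0.0338; discount at r = 0.1453.
D_1 = 1.3083
D_2 = 1.6301
D_3 = 1.8323
D_4 = 2.0595
D_5 = 2.3149
TV_5 = 2.3931/(0.1453−0.0338) = 21.4628
P₀ = Σ Dₜ/(1+r)ᵗ + TV_5/(1+r)^5 = 16.8679

$16.87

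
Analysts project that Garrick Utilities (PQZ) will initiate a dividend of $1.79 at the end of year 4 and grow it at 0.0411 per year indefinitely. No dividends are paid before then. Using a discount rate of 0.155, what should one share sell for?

$10.20

Deferred-dividend DDM. At t=3 the remaining stream is a growing perpetuity with first payment D_4 = 1.79.
V_3 = D_4/(r−g) = 1.79/(0.155−0.0411) = 15.7155
P₀ = V_3/(1+r)^3 = 15.7155/(1+0.155)^3 = 10.1996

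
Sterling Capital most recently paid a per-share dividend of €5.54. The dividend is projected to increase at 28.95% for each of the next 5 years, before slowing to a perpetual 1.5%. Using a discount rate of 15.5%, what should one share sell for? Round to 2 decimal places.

Two-stage DDM. Project D₁…D_5 at 0.2895, terminal growth 0.015, discount at r = 0.155.
D_1 = 7.1438
D_2 = 9.2120
D_3 = 11.8788
D_4 = 15.3178
D_5 = 19.7522
Terminal value at t=5: TV = D_6/(r−g) = 20.0485/(0.155−0.015) = 143.2038
P₀ = 7.1438/(1+0.155)^1 + 9.2120/(1+0.155)^2 + 11.8788/(1+0.155)^3 + 15.3178/(1+0.155)^4 + 19.7522/(1+0.155)^5 + 143.2038/(1+0.155)^5 = 108.6868

€108.69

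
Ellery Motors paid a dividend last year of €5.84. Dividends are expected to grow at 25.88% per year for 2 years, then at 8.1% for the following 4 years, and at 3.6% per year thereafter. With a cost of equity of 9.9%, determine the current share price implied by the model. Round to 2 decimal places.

Three-stage DDM. Project D₁…D_6; terminal Gordon value at t=6 with g = 0.036; discount at r = 0.099.
D_1 = 7.3514
D_2 = 9.2539
D_3 = 10.0035
D_4 = 10.8138
D_5 = 11.6897
D_6 = 12.6366
TV_6 = 13.0915/(0.099−0.036) = 207.8013
P₀ = Σ Dₜ/(1+r)ᵗ + TV_6/(1+r)^6 = 161.7039

€161.70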